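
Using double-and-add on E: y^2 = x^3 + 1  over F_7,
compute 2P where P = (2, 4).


k = 2 = 10_2 (binary, LSB first: 01)
Double-and-add from P = (2, 4):
  bit 0 = 0: acc unchanged = O
  bit 1 = 1: acc = O + (0, 6) = (0, 6)

2P = (0, 6)


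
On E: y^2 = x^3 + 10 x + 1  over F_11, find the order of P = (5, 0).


Compute successive multiples of P until we hit O:
  1P = (5, 0)
  2P = O

ord(P) = 2


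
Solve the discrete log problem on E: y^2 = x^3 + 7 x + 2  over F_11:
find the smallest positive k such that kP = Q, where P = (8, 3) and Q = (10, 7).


Enumerate multiples of P until we hit Q = (10, 7):
  1P = (8, 3)
  2P = (10, 4)
  3P = (7, 3)
  4P = (7, 8)
  5P = (10, 7)
Match found at i = 5.

k = 5


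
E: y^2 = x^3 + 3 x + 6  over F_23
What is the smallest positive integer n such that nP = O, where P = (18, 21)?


Compute successive multiples of P until we hit O:
  1P = (18, 21)
  2P = (5, 13)
  3P = (8, 17)
  4P = (22, 5)
  5P = (22, 18)
  6P = (8, 6)
  7P = (5, 10)
  8P = (18, 2)
  ... (continuing to 9P)
  9P = O

ord(P) = 9


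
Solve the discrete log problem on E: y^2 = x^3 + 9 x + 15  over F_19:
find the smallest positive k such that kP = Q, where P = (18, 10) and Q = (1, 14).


Enumerate multiples of P until we hit Q = (1, 14):
  1P = (18, 10)
  2P = (13, 12)
  3P = (14, 15)
  4P = (4, 1)
  5P = (1, 5)
  6P = (11, 1)
  7P = (6, 0)
  8P = (11, 18)
  9P = (1, 14)
Match found at i = 9.

k = 9


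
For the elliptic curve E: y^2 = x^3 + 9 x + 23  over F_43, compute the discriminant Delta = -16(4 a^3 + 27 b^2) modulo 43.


4 a^3 + 27 b^2 = 4*9^3 + 27*23^2 = 2916 + 14283 = 17199
Delta = -16 * (17199) = -275184
Delta mod 43 = 16

Delta = 16 (mod 43)


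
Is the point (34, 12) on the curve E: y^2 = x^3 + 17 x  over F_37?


Check whether y^2 = x^3 + 17 x + 0 (mod 37) for (x, y) = (34, 12).
LHS: y^2 = 12^2 mod 37 = 33
RHS: x^3 + 17 x + 0 = 34^3 + 17*34 + 0 mod 37 = 33
LHS = RHS

Yes, on the curve


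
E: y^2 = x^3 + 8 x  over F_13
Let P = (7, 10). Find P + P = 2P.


Doubling: s = (3 x1^2 + a) / (2 y1)
s = (3*7^2 + 8) / (2*10) mod 13 = 11
x3 = s^2 - 2 x1 mod 13 = 11^2 - 2*7 = 3
y3 = s (x1 - x3) - y1 mod 13 = 11 * (7 - 3) - 10 = 8

2P = (3, 8)


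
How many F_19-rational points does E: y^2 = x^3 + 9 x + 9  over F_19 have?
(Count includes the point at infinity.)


For each x in F_19, count y with y^2 = x^3 + 9 x + 9 mod 19:
  x = 0: RHS = 9, y in [3, 16]  -> 2 point(s)
  x = 1: RHS = 0, y in [0]  -> 1 point(s)
  x = 2: RHS = 16, y in [4, 15]  -> 2 point(s)
  x = 3: RHS = 6, y in [5, 14]  -> 2 point(s)
  x = 7: RHS = 16, y in [4, 15]  -> 2 point(s)
  x = 8: RHS = 4, y in [2, 17]  -> 2 point(s)
  x = 10: RHS = 16, y in [4, 15]  -> 2 point(s)
  x = 13: RHS = 5, y in [9, 10]  -> 2 point(s)
  x = 15: RHS = 4, y in [2, 17]  -> 2 point(s)
Affine points: 17. Add the point at infinity: total = 18.

#E(F_19) = 18


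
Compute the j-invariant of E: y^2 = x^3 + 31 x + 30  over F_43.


Delta = -16(4 a^3 + 27 b^2) mod 43 = 2
-1728 * (4 a)^3 = -1728 * (4*31)^3 mod 43 = 11
j = 11 * 2^(-1) mod 43 = 27

j = 27 (mod 43)


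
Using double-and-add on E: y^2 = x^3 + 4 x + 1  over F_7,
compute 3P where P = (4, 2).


k = 3 = 11_2 (binary, LSB first: 11)
Double-and-add from P = (4, 2):
  bit 0 = 1: acc = O + (4, 2) = (4, 2)
  bit 1 = 1: acc = (4, 2) + (0, 1) = (0, 6)

3P = (0, 6)


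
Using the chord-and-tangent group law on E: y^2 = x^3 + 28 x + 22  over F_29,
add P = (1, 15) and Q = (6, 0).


P != Q, so use the chord formula.
s = (y2 - y1) / (x2 - x1) = (14) / (5) mod 29 = 26
x3 = s^2 - x1 - x2 mod 29 = 26^2 - 1 - 6 = 2
y3 = s (x1 - x3) - y1 mod 29 = 26 * (1 - 2) - 15 = 17

P + Q = (2, 17)


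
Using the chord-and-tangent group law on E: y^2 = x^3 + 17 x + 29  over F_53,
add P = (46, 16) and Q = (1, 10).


P != Q, so use the chord formula.
s = (y2 - y1) / (x2 - x1) = (47) / (8) mod 53 = 39
x3 = s^2 - x1 - x2 mod 53 = 39^2 - 46 - 1 = 43
y3 = s (x1 - x3) - y1 mod 53 = 39 * (46 - 43) - 16 = 48

P + Q = (43, 48)


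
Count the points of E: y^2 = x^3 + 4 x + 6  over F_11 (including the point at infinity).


For each x in F_11, count y with y^2 = x^3 + 4 x + 6 mod 11:
  x = 1: RHS = 0, y in [0]  -> 1 point(s)
  x = 2: RHS = 0, y in [0]  -> 1 point(s)
  x = 3: RHS = 1, y in [1, 10]  -> 2 point(s)
  x = 4: RHS = 9, y in [3, 8]  -> 2 point(s)
  x = 6: RHS = 4, y in [2, 9]  -> 2 point(s)
  x = 7: RHS = 3, y in [5, 6]  -> 2 point(s)
  x = 8: RHS = 0, y in [0]  -> 1 point(s)
  x = 9: RHS = 1, y in [1, 10]  -> 2 point(s)
  x = 10: RHS = 1, y in [1, 10]  -> 2 point(s)
Affine points: 15. Add the point at infinity: total = 16.

#E(F_11) = 16


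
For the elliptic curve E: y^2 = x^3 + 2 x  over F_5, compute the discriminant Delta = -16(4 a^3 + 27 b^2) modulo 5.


4 a^3 + 27 b^2 = 4*2^3 + 27*0^2 = 32 + 0 = 32
Delta = -16 * (32) = -512
Delta mod 5 = 3

Delta = 3 (mod 5)


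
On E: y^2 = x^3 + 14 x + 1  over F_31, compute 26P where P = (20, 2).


k = 26 = 11010_2 (binary, LSB first: 01011)
Double-and-add from P = (20, 2):
  bit 0 = 0: acc unchanged = O
  bit 1 = 1: acc = O + (10, 26) = (10, 26)
  bit 2 = 0: acc unchanged = (10, 26)
  bit 3 = 1: acc = (10, 26) + (18, 28) = (5, 14)
  bit 4 = 1: acc = (5, 14) + (27, 25) = (7, 16)

26P = (7, 16)


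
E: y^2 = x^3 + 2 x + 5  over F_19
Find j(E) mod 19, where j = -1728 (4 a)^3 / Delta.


Delta = -16(4 a^3 + 27 b^2) mod 19 = 12
-1728 * (4 a)^3 = -1728 * (4*2)^3 mod 19 = 18
j = 18 * 12^(-1) mod 19 = 11

j = 11 (mod 19)


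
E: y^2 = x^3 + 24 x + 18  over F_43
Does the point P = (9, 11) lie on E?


Check whether y^2 = x^3 + 24 x + 18 (mod 43) for (x, y) = (9, 11).
LHS: y^2 = 11^2 mod 43 = 35
RHS: x^3 + 24 x + 18 = 9^3 + 24*9 + 18 mod 43 = 17
LHS != RHS

No, not on the curve


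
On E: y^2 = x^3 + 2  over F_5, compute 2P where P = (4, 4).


Doubling: s = (3 x1^2 + a) / (2 y1)
s = (3*4^2 + 0) / (2*4) mod 5 = 1
x3 = s^2 - 2 x1 mod 5 = 1^2 - 2*4 = 3
y3 = s (x1 - x3) - y1 mod 5 = 1 * (4 - 3) - 4 = 2

2P = (3, 2)


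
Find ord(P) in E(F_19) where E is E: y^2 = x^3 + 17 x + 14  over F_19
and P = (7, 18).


Compute successive multiples of P until we hit O:
  1P = (7, 18)
  2P = (3, 15)
  3P = (6, 16)
  4P = (10, 14)
  5P = (8, 15)
  6P = (13, 0)
  7P = (8, 4)
  8P = (10, 5)
  ... (continuing to 12P)
  12P = O

ord(P) = 12


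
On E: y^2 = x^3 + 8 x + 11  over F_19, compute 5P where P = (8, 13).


k = 5 = 101_2 (binary, LSB first: 101)
Double-and-add from P = (8, 13):
  bit 0 = 1: acc = O + (8, 13) = (8, 13)
  bit 1 = 0: acc unchanged = (8, 13)
  bit 2 = 1: acc = (8, 13) + (17, 14) = (17, 5)

5P = (17, 5)


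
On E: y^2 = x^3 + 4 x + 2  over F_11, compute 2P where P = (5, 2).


Doubling: s = (3 x1^2 + a) / (2 y1)
s = (3*5^2 + 4) / (2*2) mod 11 = 6
x3 = s^2 - 2 x1 mod 11 = 6^2 - 2*5 = 4
y3 = s (x1 - x3) - y1 mod 11 = 6 * (5 - 4) - 2 = 4

2P = (4, 4)


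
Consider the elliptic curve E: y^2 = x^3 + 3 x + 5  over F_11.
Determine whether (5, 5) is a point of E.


Check whether y^2 = x^3 + 3 x + 5 (mod 11) for (x, y) = (5, 5).
LHS: y^2 = 5^2 mod 11 = 3
RHS: x^3 + 3 x + 5 = 5^3 + 3*5 + 5 mod 11 = 2
LHS != RHS

No, not on the curve


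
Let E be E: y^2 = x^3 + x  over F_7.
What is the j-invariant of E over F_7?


Delta = -16(4 a^3 + 27 b^2) mod 7 = 6
-1728 * (4 a)^3 = -1728 * (4*1)^3 mod 7 = 1
j = 1 * 6^(-1) mod 7 = 6

j = 6 (mod 7)


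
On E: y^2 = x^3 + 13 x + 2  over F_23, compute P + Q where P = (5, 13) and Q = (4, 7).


P != Q, so use the chord formula.
s = (y2 - y1) / (x2 - x1) = (17) / (22) mod 23 = 6
x3 = s^2 - x1 - x2 mod 23 = 6^2 - 5 - 4 = 4
y3 = s (x1 - x3) - y1 mod 23 = 6 * (5 - 4) - 13 = 16

P + Q = (4, 16)


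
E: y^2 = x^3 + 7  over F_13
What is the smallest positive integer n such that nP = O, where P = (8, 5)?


Compute successive multiples of P until we hit O:
  1P = (8, 5)
  2P = (11, 5)
  3P = (7, 8)
  4P = (7, 5)
  5P = (11, 8)
  6P = (8, 8)
  7P = O

ord(P) = 7


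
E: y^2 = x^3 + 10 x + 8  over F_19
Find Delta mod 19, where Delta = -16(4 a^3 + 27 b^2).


4 a^3 + 27 b^2 = 4*10^3 + 27*8^2 = 4000 + 1728 = 5728
Delta = -16 * (5728) = -91648
Delta mod 19 = 8

Delta = 8 (mod 19)


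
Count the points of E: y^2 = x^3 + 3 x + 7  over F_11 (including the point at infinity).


For each x in F_11, count y with y^2 = x^3 + 3 x + 7 mod 11:
  x = 1: RHS = 0, y in [0]  -> 1 point(s)
  x = 5: RHS = 4, y in [2, 9]  -> 2 point(s)
  x = 8: RHS = 4, y in [2, 9]  -> 2 point(s)
  x = 9: RHS = 4, y in [2, 9]  -> 2 point(s)
  x = 10: RHS = 3, y in [5, 6]  -> 2 point(s)
Affine points: 9. Add the point at infinity: total = 10.

#E(F_11) = 10


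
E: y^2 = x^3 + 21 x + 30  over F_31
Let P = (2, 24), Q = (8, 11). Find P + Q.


P != Q, so use the chord formula.
s = (y2 - y1) / (x2 - x1) = (18) / (6) mod 31 = 3
x3 = s^2 - x1 - x2 mod 31 = 3^2 - 2 - 8 = 30
y3 = s (x1 - x3) - y1 mod 31 = 3 * (2 - 30) - 24 = 16

P + Q = (30, 16)


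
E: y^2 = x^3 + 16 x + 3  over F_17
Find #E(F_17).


For each x in F_17, count y with y^2 = x^3 + 16 x + 3 mod 17:
  x = 2: RHS = 9, y in [3, 14]  -> 2 point(s)
  x = 5: RHS = 4, y in [2, 15]  -> 2 point(s)
  x = 6: RHS = 9, y in [3, 14]  -> 2 point(s)
  x = 7: RHS = 16, y in [4, 13]  -> 2 point(s)
  x = 9: RHS = 9, y in [3, 14]  -> 2 point(s)
  x = 12: RHS = 2, y in [6, 11]  -> 2 point(s)
  x = 14: RHS = 13, y in [8, 9]  -> 2 point(s)
Affine points: 14. Add the point at infinity: total = 15.

#E(F_17) = 15


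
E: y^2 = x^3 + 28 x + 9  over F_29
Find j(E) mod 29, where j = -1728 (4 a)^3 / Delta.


Delta = -16(4 a^3 + 27 b^2) mod 29 = 17
-1728 * (4 a)^3 = -1728 * (4*28)^3 mod 29 = 15
j = 15 * 17^(-1) mod 29 = 6

j = 6 (mod 29)


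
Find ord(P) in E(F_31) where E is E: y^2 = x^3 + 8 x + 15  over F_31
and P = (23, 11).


Compute successive multiples of P until we hit O:
  1P = (23, 11)
  2P = (10, 17)
  3P = (5, 26)
  4P = (8, 23)
  5P = (18, 16)
  6P = (22, 19)
  7P = (19, 19)
  8P = (24, 22)
  ... (continuing to 38P)
  38P = O

ord(P) = 38


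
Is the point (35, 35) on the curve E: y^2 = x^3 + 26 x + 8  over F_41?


Check whether y^2 = x^3 + 26 x + 8 (mod 41) for (x, y) = (35, 35).
LHS: y^2 = 35^2 mod 41 = 36
RHS: x^3 + 26 x + 8 = 35^3 + 26*35 + 8 mod 41 = 5
LHS != RHS

No, not on the curve


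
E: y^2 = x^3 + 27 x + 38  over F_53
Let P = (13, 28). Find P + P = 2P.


Doubling: s = (3 x1^2 + a) / (2 y1)
s = (3*13^2 + 27) / (2*28) mod 53 = 19
x3 = s^2 - 2 x1 mod 53 = 19^2 - 2*13 = 17
y3 = s (x1 - x3) - y1 mod 53 = 19 * (13 - 17) - 28 = 2

2P = (17, 2)


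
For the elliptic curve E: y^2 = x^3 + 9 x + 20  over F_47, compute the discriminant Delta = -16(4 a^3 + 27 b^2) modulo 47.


4 a^3 + 27 b^2 = 4*9^3 + 27*20^2 = 2916 + 10800 = 13716
Delta = -16 * (13716) = -219456
Delta mod 47 = 34

Delta = 34 (mod 47)


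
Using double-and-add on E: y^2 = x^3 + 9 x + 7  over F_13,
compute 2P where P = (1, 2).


k = 2 = 10_2 (binary, LSB first: 01)
Double-and-add from P = (1, 2):
  bit 0 = 0: acc unchanged = O
  bit 1 = 1: acc = O + (7, 6) = (7, 6)

2P = (7, 6)


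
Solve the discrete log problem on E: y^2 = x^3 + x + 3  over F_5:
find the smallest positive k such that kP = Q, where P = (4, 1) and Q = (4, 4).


Enumerate multiples of P until we hit Q = (4, 4):
  1P = (4, 1)
  2P = (1, 0)
  3P = (4, 4)
Match found at i = 3.

k = 3


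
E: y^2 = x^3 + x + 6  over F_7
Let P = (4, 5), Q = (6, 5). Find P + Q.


P != Q, so use the chord formula.
s = (y2 - y1) / (x2 - x1) = (0) / (2) mod 7 = 0
x3 = s^2 - x1 - x2 mod 7 = 0^2 - 4 - 6 = 4
y3 = s (x1 - x3) - y1 mod 7 = 0 * (4 - 4) - 5 = 2

P + Q = (4, 2)


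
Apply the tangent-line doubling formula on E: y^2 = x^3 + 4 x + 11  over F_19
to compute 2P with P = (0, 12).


Doubling: s = (3 x1^2 + a) / (2 y1)
s = (3*0^2 + 4) / (2*12) mod 19 = 16
x3 = s^2 - 2 x1 mod 19 = 16^2 - 2*0 = 9
y3 = s (x1 - x3) - y1 mod 19 = 16 * (0 - 9) - 12 = 15

2P = (9, 15)


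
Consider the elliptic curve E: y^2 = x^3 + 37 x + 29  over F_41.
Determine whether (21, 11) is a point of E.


Check whether y^2 = x^3 + 37 x + 29 (mod 41) for (x, y) = (21, 11).
LHS: y^2 = 11^2 mod 41 = 39
RHS: x^3 + 37 x + 29 = 21^3 + 37*21 + 29 mod 41 = 22
LHS != RHS

No, not on the curve


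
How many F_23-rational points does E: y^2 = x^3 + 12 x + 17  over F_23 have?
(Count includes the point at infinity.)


For each x in F_23, count y with y^2 = x^3 + 12 x + 17 mod 23:
  x = 2: RHS = 3, y in [7, 16]  -> 2 point(s)
  x = 5: RHS = 18, y in [8, 15]  -> 2 point(s)
  x = 6: RHS = 6, y in [11, 12]  -> 2 point(s)
  x = 8: RHS = 4, y in [2, 21]  -> 2 point(s)
  x = 9: RHS = 3, y in [7, 16]  -> 2 point(s)
  x = 11: RHS = 8, y in [10, 13]  -> 2 point(s)
  x = 12: RHS = 3, y in [7, 16]  -> 2 point(s)
  x = 13: RHS = 1, y in [1, 22]  -> 2 point(s)
  x = 14: RHS = 8, y in [10, 13]  -> 2 point(s)
  x = 16: RHS = 4, y in [2, 21]  -> 2 point(s)
  x = 18: RHS = 16, y in [4, 19]  -> 2 point(s)
  x = 20: RHS = 0, y in [0]  -> 1 point(s)
  x = 21: RHS = 8, y in [10, 13]  -> 2 point(s)
  x = 22: RHS = 4, y in [2, 21]  -> 2 point(s)
Affine points: 27. Add the point at infinity: total = 28.

#E(F_23) = 28


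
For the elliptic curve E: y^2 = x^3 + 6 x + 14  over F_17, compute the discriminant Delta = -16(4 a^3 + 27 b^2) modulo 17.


4 a^3 + 27 b^2 = 4*6^3 + 27*14^2 = 864 + 5292 = 6156
Delta = -16 * (6156) = -98496
Delta mod 17 = 2

Delta = 2 (mod 17)


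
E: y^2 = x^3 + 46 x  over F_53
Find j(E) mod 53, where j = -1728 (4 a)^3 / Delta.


Delta = -16(4 a^3 + 27 b^2) mod 53 = 10
-1728 * (4 a)^3 = -1728 * (4*46)^3 mod 53 = 2
j = 2 * 10^(-1) mod 53 = 32

j = 32 (mod 53)


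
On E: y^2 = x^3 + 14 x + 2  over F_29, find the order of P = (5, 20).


Compute successive multiples of P until we hit O:
  1P = (5, 20)
  2P = (14, 10)
  3P = (3, 10)
  4P = (17, 7)
  5P = (12, 19)
  6P = (28, 4)
  7P = (16, 28)
  8P = (15, 7)
  ... (continuing to 35P)
  35P = O

ord(P) = 35


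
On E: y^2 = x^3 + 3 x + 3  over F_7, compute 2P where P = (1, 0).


k = 2 = 10_2 (binary, LSB first: 01)
Double-and-add from P = (1, 0):
  bit 0 = 0: acc unchanged = O
  bit 1 = 1: acc = O + O = O

2P = O


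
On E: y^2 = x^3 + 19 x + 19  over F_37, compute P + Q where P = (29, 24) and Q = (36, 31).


P != Q, so use the chord formula.
s = (y2 - y1) / (x2 - x1) = (7) / (7) mod 37 = 1
x3 = s^2 - x1 - x2 mod 37 = 1^2 - 29 - 36 = 10
y3 = s (x1 - x3) - y1 mod 37 = 1 * (29 - 10) - 24 = 32

P + Q = (10, 32)


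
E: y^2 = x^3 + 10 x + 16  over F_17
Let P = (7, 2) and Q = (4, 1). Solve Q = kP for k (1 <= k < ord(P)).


Enumerate multiples of P until we hit Q = (4, 1):
  1P = (7, 2)
  2P = (4, 1)
Match found at i = 2.

k = 2


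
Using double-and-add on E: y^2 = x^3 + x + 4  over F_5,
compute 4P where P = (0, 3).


k = 4 = 100_2 (binary, LSB first: 001)
Double-and-add from P = (0, 3):
  bit 0 = 0: acc unchanged = O
  bit 1 = 0: acc unchanged = O
  bit 2 = 1: acc = O + (2, 2) = (2, 2)

4P = (2, 2)


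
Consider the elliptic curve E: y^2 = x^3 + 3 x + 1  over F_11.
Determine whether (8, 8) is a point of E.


Check whether y^2 = x^3 + 3 x + 1 (mod 11) for (x, y) = (8, 8).
LHS: y^2 = 8^2 mod 11 = 9
RHS: x^3 + 3 x + 1 = 8^3 + 3*8 + 1 mod 11 = 9
LHS = RHS

Yes, on the curve


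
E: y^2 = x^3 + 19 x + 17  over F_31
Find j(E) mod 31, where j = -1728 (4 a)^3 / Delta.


Delta = -16(4 a^3 + 27 b^2) mod 31 = 4
-1728 * (4 a)^3 = -1728 * (4*19)^3 mod 31 = 4
j = 4 * 4^(-1) mod 31 = 1

j = 1 (mod 31)


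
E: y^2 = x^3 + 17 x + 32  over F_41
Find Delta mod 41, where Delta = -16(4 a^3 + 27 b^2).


4 a^3 + 27 b^2 = 4*17^3 + 27*32^2 = 19652 + 27648 = 47300
Delta = -16 * (47300) = -756800
Delta mod 41 = 19

Delta = 19 (mod 41)


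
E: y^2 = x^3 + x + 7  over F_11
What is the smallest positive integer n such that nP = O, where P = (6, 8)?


Compute successive multiples of P until we hit O:
  1P = (6, 8)
  2P = (3, 9)
  3P = (7, 7)
  4P = (10, 7)
  5P = (4, 8)
  6P = (1, 3)
  7P = (5, 4)
  8P = (5, 7)
  ... (continuing to 15P)
  15P = O

ord(P) = 15


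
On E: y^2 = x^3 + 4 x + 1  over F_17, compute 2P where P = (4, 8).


Doubling: s = (3 x1^2 + a) / (2 y1)
s = (3*4^2 + 4) / (2*8) mod 17 = 16
x3 = s^2 - 2 x1 mod 17 = 16^2 - 2*4 = 10
y3 = s (x1 - x3) - y1 mod 17 = 16 * (4 - 10) - 8 = 15

2P = (10, 15)


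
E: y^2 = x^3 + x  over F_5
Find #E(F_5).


For each x in F_5, count y with y^2 = x^3 + 1 x + 0 mod 5:
  x = 0: RHS = 0, y in [0]  -> 1 point(s)
  x = 2: RHS = 0, y in [0]  -> 1 point(s)
  x = 3: RHS = 0, y in [0]  -> 1 point(s)
Affine points: 3. Add the point at infinity: total = 4.

#E(F_5) = 4


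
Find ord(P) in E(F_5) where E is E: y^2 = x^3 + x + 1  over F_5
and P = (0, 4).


Compute successive multiples of P until we hit O:
  1P = (0, 4)
  2P = (4, 3)
  3P = (2, 4)
  4P = (3, 1)
  5P = (3, 4)
  6P = (2, 1)
  7P = (4, 2)
  8P = (0, 1)
  ... (continuing to 9P)
  9P = O

ord(P) = 9


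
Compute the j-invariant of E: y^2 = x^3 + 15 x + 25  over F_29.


Delta = -16(4 a^3 + 27 b^2) mod 29 = 11
-1728 * (4 a)^3 = -1728 * (4*15)^3 mod 29 = 9
j = 9 * 11^(-1) mod 29 = 14

j = 14 (mod 29)


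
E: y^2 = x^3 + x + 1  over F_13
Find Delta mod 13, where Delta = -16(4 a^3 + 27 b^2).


4 a^3 + 27 b^2 = 4*1^3 + 27*1^2 = 4 + 27 = 31
Delta = -16 * (31) = -496
Delta mod 13 = 11

Delta = 11 (mod 13)


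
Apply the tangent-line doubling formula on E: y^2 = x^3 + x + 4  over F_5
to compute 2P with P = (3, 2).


Doubling: s = (3 x1^2 + a) / (2 y1)
s = (3*3^2 + 1) / (2*2) mod 5 = 2
x3 = s^2 - 2 x1 mod 5 = 2^2 - 2*3 = 3
y3 = s (x1 - x3) - y1 mod 5 = 2 * (3 - 3) - 2 = 3

2P = (3, 3)


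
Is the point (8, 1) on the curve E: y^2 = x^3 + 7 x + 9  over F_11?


Check whether y^2 = x^3 + 7 x + 9 (mod 11) for (x, y) = (8, 1).
LHS: y^2 = 1^2 mod 11 = 1
RHS: x^3 + 7 x + 9 = 8^3 + 7*8 + 9 mod 11 = 5
LHS != RHS

No, not on the curve


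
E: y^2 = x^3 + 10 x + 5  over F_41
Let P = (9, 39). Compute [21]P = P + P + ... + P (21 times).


k = 21 = 10101_2 (binary, LSB first: 10101)
Double-and-add from P = (9, 39):
  bit 0 = 1: acc = O + (9, 39) = (9, 39)
  bit 1 = 0: acc unchanged = (9, 39)
  bit 2 = 1: acc = (9, 39) + (2, 22) = (20, 28)
  bit 3 = 0: acc unchanged = (20, 28)
  bit 4 = 1: acc = (20, 28) + (12, 7) = (5, 37)

21P = (5, 37)


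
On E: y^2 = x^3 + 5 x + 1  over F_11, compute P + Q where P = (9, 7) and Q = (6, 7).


P != Q, so use the chord formula.
s = (y2 - y1) / (x2 - x1) = (0) / (8) mod 11 = 0
x3 = s^2 - x1 - x2 mod 11 = 0^2 - 9 - 6 = 7
y3 = s (x1 - x3) - y1 mod 11 = 0 * (9 - 7) - 7 = 4

P + Q = (7, 4)


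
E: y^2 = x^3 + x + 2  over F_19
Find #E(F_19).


For each x in F_19, count y with y^2 = x^3 + 1 x + 2 mod 19:
  x = 1: RHS = 4, y in [2, 17]  -> 2 point(s)
  x = 8: RHS = 9, y in [3, 16]  -> 2 point(s)
  x = 10: RHS = 5, y in [9, 10]  -> 2 point(s)
  x = 14: RHS = 5, y in [9, 10]  -> 2 point(s)
  x = 17: RHS = 11, y in [7, 12]  -> 2 point(s)
  x = 18: RHS = 0, y in [0]  -> 1 point(s)
Affine points: 11. Add the point at infinity: total = 12.

#E(F_19) = 12


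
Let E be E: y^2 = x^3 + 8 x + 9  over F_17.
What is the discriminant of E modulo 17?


4 a^3 + 27 b^2 = 4*8^3 + 27*9^2 = 2048 + 2187 = 4235
Delta = -16 * (4235) = -67760
Delta mod 17 = 2

Delta = 2 (mod 17)


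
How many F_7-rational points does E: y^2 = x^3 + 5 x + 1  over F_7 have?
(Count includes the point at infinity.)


For each x in F_7, count y with y^2 = x^3 + 5 x + 1 mod 7:
  x = 0: RHS = 1, y in [1, 6]  -> 2 point(s)
  x = 1: RHS = 0, y in [0]  -> 1 point(s)
  x = 3: RHS = 1, y in [1, 6]  -> 2 point(s)
  x = 4: RHS = 1, y in [1, 6]  -> 2 point(s)
  x = 5: RHS = 4, y in [2, 5]  -> 2 point(s)
  x = 6: RHS = 2, y in [3, 4]  -> 2 point(s)
Affine points: 11. Add the point at infinity: total = 12.

#E(F_7) = 12


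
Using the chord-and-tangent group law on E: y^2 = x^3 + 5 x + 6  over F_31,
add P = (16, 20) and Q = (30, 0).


P != Q, so use the chord formula.
s = (y2 - y1) / (x2 - x1) = (11) / (14) mod 31 = 3
x3 = s^2 - x1 - x2 mod 31 = 3^2 - 16 - 30 = 25
y3 = s (x1 - x3) - y1 mod 31 = 3 * (16 - 25) - 20 = 15

P + Q = (25, 15)


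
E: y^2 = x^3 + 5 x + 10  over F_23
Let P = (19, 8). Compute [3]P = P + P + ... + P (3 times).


k = 3 = 11_2 (binary, LSB first: 11)
Double-and-add from P = (19, 8):
  bit 0 = 1: acc = O + (19, 8) = (19, 8)
  bit 1 = 1: acc = (19, 8) + (9, 5) = (22, 21)

3P = (22, 21)


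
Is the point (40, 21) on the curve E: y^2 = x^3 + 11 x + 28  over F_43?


Check whether y^2 = x^3 + 11 x + 28 (mod 43) for (x, y) = (40, 21).
LHS: y^2 = 21^2 mod 43 = 11
RHS: x^3 + 11 x + 28 = 40^3 + 11*40 + 28 mod 43 = 11
LHS = RHS

Yes, on the curve


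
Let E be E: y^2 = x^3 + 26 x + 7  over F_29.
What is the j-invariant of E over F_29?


Delta = -16(4 a^3 + 27 b^2) mod 29 = 19
-1728 * (4 a)^3 = -1728 * (4*26)^3 mod 29 = 28
j = 28 * 19^(-1) mod 29 = 3

j = 3 (mod 29)


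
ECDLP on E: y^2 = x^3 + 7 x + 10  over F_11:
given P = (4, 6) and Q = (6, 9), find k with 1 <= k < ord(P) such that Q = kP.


Enumerate multiples of P until we hit Q = (6, 9):
  1P = (4, 6)
  2P = (3, 5)
  3P = (5, 4)
  4P = (6, 9)
Match found at i = 4.

k = 4


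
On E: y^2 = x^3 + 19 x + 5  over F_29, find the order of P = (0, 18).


Compute successive multiples of P until we hit O:
  1P = (0, 18)
  2P = (5, 14)
  3P = (20, 27)
  4P = (10, 21)
  5P = (13, 10)
  6P = (9, 21)
  7P = (4, 0)
  8P = (9, 8)
  ... (continuing to 14P)
  14P = O

ord(P) = 14


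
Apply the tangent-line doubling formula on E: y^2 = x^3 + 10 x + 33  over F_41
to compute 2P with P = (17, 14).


Doubling: s = (3 x1^2 + a) / (2 y1)
s = (3*17^2 + 10) / (2*14) mod 41 = 24
x3 = s^2 - 2 x1 mod 41 = 24^2 - 2*17 = 9
y3 = s (x1 - x3) - y1 mod 41 = 24 * (17 - 9) - 14 = 14

2P = (9, 14)


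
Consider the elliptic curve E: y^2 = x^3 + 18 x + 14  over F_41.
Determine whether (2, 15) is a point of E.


Check whether y^2 = x^3 + 18 x + 14 (mod 41) for (x, y) = (2, 15).
LHS: y^2 = 15^2 mod 41 = 20
RHS: x^3 + 18 x + 14 = 2^3 + 18*2 + 14 mod 41 = 17
LHS != RHS

No, not on the curve


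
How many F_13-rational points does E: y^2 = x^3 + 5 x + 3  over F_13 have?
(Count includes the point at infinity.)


For each x in F_13, count y with y^2 = x^3 + 5 x + 3 mod 13:
  x = 0: RHS = 3, y in [4, 9]  -> 2 point(s)
  x = 1: RHS = 9, y in [3, 10]  -> 2 point(s)
  x = 4: RHS = 9, y in [3, 10]  -> 2 point(s)
  x = 5: RHS = 10, y in [6, 7]  -> 2 point(s)
  x = 7: RHS = 4, y in [2, 11]  -> 2 point(s)
  x = 8: RHS = 9, y in [3, 10]  -> 2 point(s)
  x = 9: RHS = 10, y in [6, 7]  -> 2 point(s)
  x = 10: RHS = 0, y in [0]  -> 1 point(s)
  x = 12: RHS = 10, y in [6, 7]  -> 2 point(s)
Affine points: 17. Add the point at infinity: total = 18.

#E(F_13) = 18


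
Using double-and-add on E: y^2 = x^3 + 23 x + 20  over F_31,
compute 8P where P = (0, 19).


k = 8 = 1000_2 (binary, LSB first: 0001)
Double-and-add from P = (0, 19):
  bit 0 = 0: acc unchanged = O
  bit 1 = 0: acc unchanged = O
  bit 2 = 0: acc unchanged = O
  bit 3 = 1: acc = O + (29, 20) = (29, 20)

8P = (29, 20)


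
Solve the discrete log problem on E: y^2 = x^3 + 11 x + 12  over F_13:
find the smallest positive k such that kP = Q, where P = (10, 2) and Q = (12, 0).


Enumerate multiples of P until we hit Q = (12, 0):
  1P = (10, 2)
  2P = (2, 9)
  3P = (4, 9)
  4P = (0, 8)
  5P = (7, 4)
  6P = (8, 1)
  7P = (5, 7)
  8P = (12, 0)
Match found at i = 8.

k = 8


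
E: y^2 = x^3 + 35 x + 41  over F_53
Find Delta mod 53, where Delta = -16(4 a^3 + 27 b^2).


4 a^3 + 27 b^2 = 4*35^3 + 27*41^2 = 171500 + 45387 = 216887
Delta = -16 * (216887) = -3470192
Delta mod 53 = 36

Delta = 36 (mod 53)


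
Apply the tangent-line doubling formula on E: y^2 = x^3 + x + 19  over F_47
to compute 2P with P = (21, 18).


Doubling: s = (3 x1^2 + a) / (2 y1)
s = (3*21^2 + 1) / (2*18) mod 47 = 42
x3 = s^2 - 2 x1 mod 47 = 42^2 - 2*21 = 30
y3 = s (x1 - x3) - y1 mod 47 = 42 * (21 - 30) - 18 = 27

2P = (30, 27)


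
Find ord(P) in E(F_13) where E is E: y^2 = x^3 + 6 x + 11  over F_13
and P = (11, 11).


Compute successive multiples of P until we hit O:
  1P = (11, 11)
  2P = (8, 8)
  3P = (8, 5)
  4P = (11, 2)
  5P = O

ord(P) = 5


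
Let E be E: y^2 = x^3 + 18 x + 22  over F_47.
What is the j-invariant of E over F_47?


Delta = -16(4 a^3 + 27 b^2) mod 47 = 41
-1728 * (4 a)^3 = -1728 * (4*18)^3 mod 47 = 43
j = 43 * 41^(-1) mod 47 = 32

j = 32 (mod 47)


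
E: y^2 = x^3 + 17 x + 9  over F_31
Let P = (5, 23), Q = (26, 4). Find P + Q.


P != Q, so use the chord formula.
s = (y2 - y1) / (x2 - x1) = (12) / (21) mod 31 = 5
x3 = s^2 - x1 - x2 mod 31 = 5^2 - 5 - 26 = 25
y3 = s (x1 - x3) - y1 mod 31 = 5 * (5 - 25) - 23 = 1

P + Q = (25, 1)


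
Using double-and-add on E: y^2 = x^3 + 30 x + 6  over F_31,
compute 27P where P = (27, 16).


k = 27 = 11011_2 (binary, LSB first: 11011)
Double-and-add from P = (27, 16):
  bit 0 = 1: acc = O + (27, 16) = (27, 16)
  bit 1 = 1: acc = (27, 16) + (16, 5) = (20, 22)
  bit 2 = 0: acc unchanged = (20, 22)
  bit 3 = 1: acc = (20, 22) + (5, 23) = (10, 29)
  bit 4 = 1: acc = (10, 29) + (8, 18) = (20, 9)

27P = (20, 9)


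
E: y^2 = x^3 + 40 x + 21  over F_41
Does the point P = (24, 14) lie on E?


Check whether y^2 = x^3 + 40 x + 21 (mod 41) for (x, y) = (24, 14).
LHS: y^2 = 14^2 mod 41 = 32
RHS: x^3 + 40 x + 21 = 24^3 + 40*24 + 21 mod 41 = 4
LHS != RHS

No, not on the curve


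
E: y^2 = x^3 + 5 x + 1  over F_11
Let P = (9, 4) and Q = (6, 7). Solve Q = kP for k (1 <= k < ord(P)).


Enumerate multiples of P until we hit Q = (6, 7):
  1P = (9, 4)
  2P = (8, 5)
  3P = (6, 4)
  4P = (7, 7)
  5P = (0, 10)
  6P = (0, 1)
  7P = (7, 4)
  8P = (6, 7)
Match found at i = 8.

k = 8


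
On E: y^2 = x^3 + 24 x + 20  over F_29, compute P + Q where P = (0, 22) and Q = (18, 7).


P != Q, so use the chord formula.
s = (y2 - y1) / (x2 - x1) = (14) / (18) mod 29 = 4
x3 = s^2 - x1 - x2 mod 29 = 4^2 - 0 - 18 = 27
y3 = s (x1 - x3) - y1 mod 29 = 4 * (0 - 27) - 22 = 15

P + Q = (27, 15)


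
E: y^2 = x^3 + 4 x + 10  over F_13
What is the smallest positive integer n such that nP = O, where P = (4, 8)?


Compute successive multiples of P until we hit O:
  1P = (4, 8)
  2P = (5, 5)
  3P = (0, 6)
  4P = (6, 4)
  5P = (7, 11)
  6P = (3, 6)
  7P = (10, 6)
  8P = (2, 0)
  ... (continuing to 16P)
  16P = O

ord(P) = 16


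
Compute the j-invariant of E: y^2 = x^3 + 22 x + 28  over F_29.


Delta = -16(4 a^3 + 27 b^2) mod 29 = 2
-1728 * (4 a)^3 = -1728 * (4*22)^3 mod 29 = 12
j = 12 * 2^(-1) mod 29 = 6

j = 6 (mod 29)


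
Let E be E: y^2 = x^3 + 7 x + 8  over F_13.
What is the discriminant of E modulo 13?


4 a^3 + 27 b^2 = 4*7^3 + 27*8^2 = 1372 + 1728 = 3100
Delta = -16 * (3100) = -49600
Delta mod 13 = 8

Delta = 8 (mod 13)


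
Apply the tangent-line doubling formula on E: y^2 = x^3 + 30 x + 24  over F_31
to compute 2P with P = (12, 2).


Doubling: s = (3 x1^2 + a) / (2 y1)
s = (3*12^2 + 30) / (2*2) mod 31 = 7
x3 = s^2 - 2 x1 mod 31 = 7^2 - 2*12 = 25
y3 = s (x1 - x3) - y1 mod 31 = 7 * (12 - 25) - 2 = 0

2P = (25, 0)


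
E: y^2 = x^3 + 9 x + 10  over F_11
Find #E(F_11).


For each x in F_11, count y with y^2 = x^3 + 9 x + 10 mod 11:
  x = 1: RHS = 9, y in [3, 8]  -> 2 point(s)
  x = 2: RHS = 3, y in [5, 6]  -> 2 point(s)
  x = 3: RHS = 9, y in [3, 8]  -> 2 point(s)
  x = 4: RHS = 0, y in [0]  -> 1 point(s)
  x = 5: RHS = 4, y in [2, 9]  -> 2 point(s)
  x = 6: RHS = 5, y in [4, 7]  -> 2 point(s)
  x = 7: RHS = 9, y in [3, 8]  -> 2 point(s)
  x = 8: RHS = 0, y in [0]  -> 1 point(s)
  x = 10: RHS = 0, y in [0]  -> 1 point(s)
Affine points: 15. Add the point at infinity: total = 16.

#E(F_11) = 16


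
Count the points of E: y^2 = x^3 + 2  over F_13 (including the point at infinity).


For each x in F_13, count y with y^2 = x^3 + 0 x + 2 mod 13:
  x = 1: RHS = 3, y in [4, 9]  -> 2 point(s)
  x = 2: RHS = 10, y in [6, 7]  -> 2 point(s)
  x = 3: RHS = 3, y in [4, 9]  -> 2 point(s)
  x = 4: RHS = 1, y in [1, 12]  -> 2 point(s)
  x = 5: RHS = 10, y in [6, 7]  -> 2 point(s)
  x = 6: RHS = 10, y in [6, 7]  -> 2 point(s)
  x = 9: RHS = 3, y in [4, 9]  -> 2 point(s)
  x = 10: RHS = 1, y in [1, 12]  -> 2 point(s)
  x = 12: RHS = 1, y in [1, 12]  -> 2 point(s)
Affine points: 18. Add the point at infinity: total = 19.

#E(F_13) = 19


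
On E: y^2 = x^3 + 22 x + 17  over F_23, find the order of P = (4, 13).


Compute successive multiples of P until we hit O:
  1P = (4, 13)
  2P = (10, 8)
  3P = (18, 14)
  4P = (3, 15)
  5P = (20, 19)
  6P = (11, 16)
  7P = (11, 7)
  8P = (20, 4)
  ... (continuing to 13P)
  13P = O

ord(P) = 13


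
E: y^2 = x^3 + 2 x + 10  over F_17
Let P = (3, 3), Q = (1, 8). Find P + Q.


P != Q, so use the chord formula.
s = (y2 - y1) / (x2 - x1) = (5) / (15) mod 17 = 6
x3 = s^2 - x1 - x2 mod 17 = 6^2 - 3 - 1 = 15
y3 = s (x1 - x3) - y1 mod 17 = 6 * (3 - 15) - 3 = 10

P + Q = (15, 10)


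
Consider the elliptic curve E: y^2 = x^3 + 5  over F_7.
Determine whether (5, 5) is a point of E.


Check whether y^2 = x^3 + 0 x + 5 (mod 7) for (x, y) = (5, 5).
LHS: y^2 = 5^2 mod 7 = 4
RHS: x^3 + 0 x + 5 = 5^3 + 0*5 + 5 mod 7 = 4
LHS = RHS

Yes, on the curve


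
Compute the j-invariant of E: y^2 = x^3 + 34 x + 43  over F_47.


Delta = -16(4 a^3 + 27 b^2) mod 47 = 28
-1728 * (4 a)^3 = -1728 * (4*34)^3 mod 47 = 35
j = 35 * 28^(-1) mod 47 = 13

j = 13 (mod 47)


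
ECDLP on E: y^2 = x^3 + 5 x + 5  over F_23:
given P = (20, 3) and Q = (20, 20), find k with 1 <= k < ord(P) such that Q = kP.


Enumerate multiples of P until we hit Q = (20, 20):
  1P = (20, 3)
  2P = (14, 6)
  3P = (18, 19)
  4P = (3, 22)
  5P = (3, 1)
  6P = (18, 4)
  7P = (14, 17)
  8P = (20, 20)
Match found at i = 8.

k = 8


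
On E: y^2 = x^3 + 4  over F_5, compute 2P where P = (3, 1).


Doubling: s = (3 x1^2 + a) / (2 y1)
s = (3*3^2 + 0) / (2*1) mod 5 = 1
x3 = s^2 - 2 x1 mod 5 = 1^2 - 2*3 = 0
y3 = s (x1 - x3) - y1 mod 5 = 1 * (3 - 0) - 1 = 2

2P = (0, 2)


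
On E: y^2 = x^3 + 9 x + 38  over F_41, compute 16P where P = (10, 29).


k = 16 = 10000_2 (binary, LSB first: 00001)
Double-and-add from P = (10, 29):
  bit 0 = 0: acc unchanged = O
  bit 1 = 0: acc unchanged = O
  bit 2 = 0: acc unchanged = O
  bit 3 = 0: acc unchanged = O
  bit 4 = 1: acc = O + (3, 16) = (3, 16)

16P = (3, 16)


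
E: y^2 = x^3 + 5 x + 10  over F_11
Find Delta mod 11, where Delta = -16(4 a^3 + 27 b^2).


4 a^3 + 27 b^2 = 4*5^3 + 27*10^2 = 500 + 2700 = 3200
Delta = -16 * (3200) = -51200
Delta mod 11 = 5

Delta = 5 (mod 11)


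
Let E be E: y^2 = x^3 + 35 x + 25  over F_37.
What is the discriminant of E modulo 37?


4 a^3 + 27 b^2 = 4*35^3 + 27*25^2 = 171500 + 16875 = 188375
Delta = -16 * (188375) = -3014000
Delta mod 37 = 20

Delta = 20 (mod 37)


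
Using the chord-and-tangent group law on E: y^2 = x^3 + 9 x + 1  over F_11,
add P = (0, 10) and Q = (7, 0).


P != Q, so use the chord formula.
s = (y2 - y1) / (x2 - x1) = (1) / (7) mod 11 = 8
x3 = s^2 - x1 - x2 mod 11 = 8^2 - 0 - 7 = 2
y3 = s (x1 - x3) - y1 mod 11 = 8 * (0 - 2) - 10 = 7

P + Q = (2, 7)


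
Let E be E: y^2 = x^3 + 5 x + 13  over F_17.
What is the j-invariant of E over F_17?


Delta = -16(4 a^3 + 27 b^2) mod 17 = 14
-1728 * (4 a)^3 = -1728 * (4*5)^3 mod 17 = 9
j = 9 * 14^(-1) mod 17 = 14

j = 14 (mod 17)


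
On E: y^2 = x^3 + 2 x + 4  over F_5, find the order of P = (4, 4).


Compute successive multiples of P until we hit O:
  1P = (4, 4)
  2P = (2, 1)
  3P = (0, 2)
  4P = (0, 3)
  5P = (2, 4)
  6P = (4, 1)
  7P = O

ord(P) = 7


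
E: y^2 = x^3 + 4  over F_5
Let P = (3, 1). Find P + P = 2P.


Doubling: s = (3 x1^2 + a) / (2 y1)
s = (3*3^2 + 0) / (2*1) mod 5 = 1
x3 = s^2 - 2 x1 mod 5 = 1^2 - 2*3 = 0
y3 = s (x1 - x3) - y1 mod 5 = 1 * (3 - 0) - 1 = 2

2P = (0, 2)


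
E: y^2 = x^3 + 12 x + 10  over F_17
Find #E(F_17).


For each x in F_17, count y with y^2 = x^3 + 12 x + 10 mod 17:
  x = 2: RHS = 8, y in [5, 12]  -> 2 point(s)
  x = 5: RHS = 8, y in [5, 12]  -> 2 point(s)
  x = 6: RHS = 9, y in [3, 14]  -> 2 point(s)
  x = 10: RHS = 8, y in [5, 12]  -> 2 point(s)
  x = 13: RHS = 0, y in [0]  -> 1 point(s)
  x = 14: RHS = 15, y in [7, 10]  -> 2 point(s)
Affine points: 11. Add the point at infinity: total = 12.

#E(F_17) = 12


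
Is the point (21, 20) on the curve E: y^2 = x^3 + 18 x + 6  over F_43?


Check whether y^2 = x^3 + 18 x + 6 (mod 43) for (x, y) = (21, 20).
LHS: y^2 = 20^2 mod 43 = 13
RHS: x^3 + 18 x + 6 = 21^3 + 18*21 + 6 mod 43 = 13
LHS = RHS

Yes, on the curve


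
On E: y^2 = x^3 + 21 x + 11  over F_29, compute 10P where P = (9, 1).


k = 10 = 1010_2 (binary, LSB first: 0101)
Double-and-add from P = (9, 1):
  bit 0 = 0: acc unchanged = O
  bit 1 = 1: acc = O + (6, 18) = (6, 18)
  bit 2 = 0: acc unchanged = (6, 18)
  bit 3 = 1: acc = (6, 18) + (11, 23) = (13, 4)

10P = (13, 4)


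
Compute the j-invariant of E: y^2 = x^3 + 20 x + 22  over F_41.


Delta = -16(4 a^3 + 27 b^2) mod 41 = 20
-1728 * (4 a)^3 = -1728 * (4*20)^3 mod 41 = 7
j = 7 * 20^(-1) mod 41 = 27

j = 27 (mod 41)


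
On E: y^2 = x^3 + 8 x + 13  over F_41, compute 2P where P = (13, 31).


Doubling: s = (3 x1^2 + a) / (2 y1)
s = (3*13^2 + 8) / (2*31) mod 41 = 5
x3 = s^2 - 2 x1 mod 41 = 5^2 - 2*13 = 40
y3 = s (x1 - x3) - y1 mod 41 = 5 * (13 - 40) - 31 = 39

2P = (40, 39)


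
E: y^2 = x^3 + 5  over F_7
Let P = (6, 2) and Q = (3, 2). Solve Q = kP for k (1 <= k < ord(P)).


Enumerate multiples of P until we hit Q = (3, 2):
  1P = (6, 2)
  2P = (3, 2)
Match found at i = 2.

k = 2


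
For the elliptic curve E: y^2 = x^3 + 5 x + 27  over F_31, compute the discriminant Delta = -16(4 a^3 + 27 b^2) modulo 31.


4 a^3 + 27 b^2 = 4*5^3 + 27*27^2 = 500 + 19683 = 20183
Delta = -16 * (20183) = -322928
Delta mod 31 = 30

Delta = 30 (mod 31)


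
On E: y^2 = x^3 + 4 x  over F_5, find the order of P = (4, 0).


Compute successive multiples of P until we hit O:
  1P = (4, 0)
  2P = O

ord(P) = 2


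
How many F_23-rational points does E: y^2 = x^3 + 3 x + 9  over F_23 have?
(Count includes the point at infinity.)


For each x in F_23, count y with y^2 = x^3 + 3 x + 9 mod 23:
  x = 0: RHS = 9, y in [3, 20]  -> 2 point(s)
  x = 1: RHS = 13, y in [6, 17]  -> 2 point(s)
  x = 2: RHS = 0, y in [0]  -> 1 point(s)
  x = 4: RHS = 16, y in [4, 19]  -> 2 point(s)
  x = 6: RHS = 13, y in [6, 17]  -> 2 point(s)
  x = 8: RHS = 16, y in [4, 19]  -> 2 point(s)
  x = 9: RHS = 6, y in [11, 12]  -> 2 point(s)
  x = 10: RHS = 4, y in [2, 21]  -> 2 point(s)
  x = 11: RHS = 16, y in [4, 19]  -> 2 point(s)
  x = 12: RHS = 2, y in [5, 18]  -> 2 point(s)
  x = 14: RHS = 12, y in [9, 14]  -> 2 point(s)
  x = 15: RHS = 2, y in [5, 18]  -> 2 point(s)
  x = 16: RHS = 13, y in [6, 17]  -> 2 point(s)
  x = 19: RHS = 2, y in [5, 18]  -> 2 point(s)
  x = 21: RHS = 18, y in [8, 15]  -> 2 point(s)
Affine points: 29. Add the point at infinity: total = 30.

#E(F_23) = 30


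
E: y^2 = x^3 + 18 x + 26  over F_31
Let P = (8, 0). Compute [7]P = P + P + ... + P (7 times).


k = 7 = 111_2 (binary, LSB first: 111)
Double-and-add from P = (8, 0):
  bit 0 = 1: acc = O + (8, 0) = (8, 0)
  bit 1 = 1: acc = (8, 0) + O = (8, 0)
  bit 2 = 1: acc = (8, 0) + O = (8, 0)

7P = (8, 0)


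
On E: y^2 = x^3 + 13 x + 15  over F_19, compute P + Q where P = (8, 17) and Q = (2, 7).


P != Q, so use the chord formula.
s = (y2 - y1) / (x2 - x1) = (9) / (13) mod 19 = 8
x3 = s^2 - x1 - x2 mod 19 = 8^2 - 8 - 2 = 16
y3 = s (x1 - x3) - y1 mod 19 = 8 * (8 - 16) - 17 = 14

P + Q = (16, 14)


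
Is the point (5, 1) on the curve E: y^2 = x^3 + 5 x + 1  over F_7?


Check whether y^2 = x^3 + 5 x + 1 (mod 7) for (x, y) = (5, 1).
LHS: y^2 = 1^2 mod 7 = 1
RHS: x^3 + 5 x + 1 = 5^3 + 5*5 + 1 mod 7 = 4
LHS != RHS

No, not on the curve


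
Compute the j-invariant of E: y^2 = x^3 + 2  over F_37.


Delta = -16(4 a^3 + 27 b^2) mod 37 = 11
-1728 * (4 a)^3 = -1728 * (4*0)^3 mod 37 = 0
j = 0 * 11^(-1) mod 37 = 0

j = 0 (mod 37)


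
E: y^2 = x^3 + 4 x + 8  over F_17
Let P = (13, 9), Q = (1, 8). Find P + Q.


P != Q, so use the chord formula.
s = (y2 - y1) / (x2 - x1) = (16) / (5) mod 17 = 10
x3 = s^2 - x1 - x2 mod 17 = 10^2 - 13 - 1 = 1
y3 = s (x1 - x3) - y1 mod 17 = 10 * (13 - 1) - 9 = 9

P + Q = (1, 9)


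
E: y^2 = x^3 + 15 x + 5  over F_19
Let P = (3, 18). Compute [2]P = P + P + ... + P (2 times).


k = 2 = 10_2 (binary, LSB first: 01)
Double-and-add from P = (3, 18):
  bit 0 = 0: acc unchanged = O
  bit 1 = 1: acc = O + (17, 10) = (17, 10)

2P = (17, 10)


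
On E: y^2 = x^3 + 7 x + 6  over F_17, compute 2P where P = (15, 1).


Doubling: s = (3 x1^2 + a) / (2 y1)
s = (3*15^2 + 7) / (2*1) mod 17 = 1
x3 = s^2 - 2 x1 mod 17 = 1^2 - 2*15 = 5
y3 = s (x1 - x3) - y1 mod 17 = 1 * (15 - 5) - 1 = 9

2P = (5, 9)


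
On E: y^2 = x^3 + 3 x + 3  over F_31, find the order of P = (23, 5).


Compute successive multiples of P until we hit O:
  1P = (23, 5)
  2P = (1, 21)
  3P = (27, 12)
  4P = (17, 21)
  5P = (5, 9)
  6P = (13, 10)
  7P = (3, 16)
  8P = (6, 12)
  ... (continuing to 24P)
  24P = O

ord(P) = 24


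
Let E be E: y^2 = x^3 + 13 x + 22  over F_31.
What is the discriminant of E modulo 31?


4 a^3 + 27 b^2 = 4*13^3 + 27*22^2 = 8788 + 13068 = 21856
Delta = -16 * (21856) = -349696
Delta mod 31 = 15

Delta = 15 (mod 31)


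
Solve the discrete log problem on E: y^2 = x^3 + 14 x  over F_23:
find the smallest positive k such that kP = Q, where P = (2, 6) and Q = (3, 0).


Enumerate multiples of P until we hit Q = (3, 0):
  1P = (2, 6)
  2P = (9, 21)
  3P = (18, 9)
  4P = (6, 22)
  5P = (8, 16)
  6P = (3, 0)
Match found at i = 6.

k = 6


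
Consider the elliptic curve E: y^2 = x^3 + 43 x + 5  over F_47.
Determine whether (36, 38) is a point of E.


Check whether y^2 = x^3 + 43 x + 5 (mod 47) for (x, y) = (36, 38).
LHS: y^2 = 38^2 mod 47 = 34
RHS: x^3 + 43 x + 5 = 36^3 + 43*36 + 5 mod 47 = 34
LHS = RHS

Yes, on the curve


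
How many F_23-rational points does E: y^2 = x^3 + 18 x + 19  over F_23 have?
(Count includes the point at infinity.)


For each x in F_23, count y with y^2 = x^3 + 18 x + 19 mod 23:
  x = 3: RHS = 8, y in [10, 13]  -> 2 point(s)
  x = 5: RHS = 4, y in [2, 21]  -> 2 point(s)
  x = 8: RHS = 8, y in [10, 13]  -> 2 point(s)
  x = 9: RHS = 13, y in [6, 17]  -> 2 point(s)
  x = 10: RHS = 3, y in [7, 16]  -> 2 point(s)
  x = 12: RHS = 8, y in [10, 13]  -> 2 point(s)
  x = 13: RHS = 12, y in [9, 14]  -> 2 point(s)
  x = 14: RHS = 2, y in [5, 18]  -> 2 point(s)
  x = 22: RHS = 0, y in [0]  -> 1 point(s)
Affine points: 17. Add the point at infinity: total = 18.

#E(F_23) = 18


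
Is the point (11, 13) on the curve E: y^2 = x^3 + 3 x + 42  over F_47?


Check whether y^2 = x^3 + 3 x + 42 (mod 47) for (x, y) = (11, 13).
LHS: y^2 = 13^2 mod 47 = 28
RHS: x^3 + 3 x + 42 = 11^3 + 3*11 + 42 mod 47 = 43
LHS != RHS

No, not on the curve


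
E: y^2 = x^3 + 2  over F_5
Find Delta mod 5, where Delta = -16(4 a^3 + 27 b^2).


4 a^3 + 27 b^2 = 4*0^3 + 27*2^2 = 0 + 108 = 108
Delta = -16 * (108) = -1728
Delta mod 5 = 2

Delta = 2 (mod 5)


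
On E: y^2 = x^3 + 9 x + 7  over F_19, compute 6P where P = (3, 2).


k = 6 = 110_2 (binary, LSB first: 011)
Double-and-add from P = (3, 2):
  bit 0 = 0: acc unchanged = O
  bit 1 = 1: acc = O + (18, 15) = (18, 15)
  bit 2 = 1: acc = (18, 15) + (9, 0) = (18, 4)

6P = (18, 4)


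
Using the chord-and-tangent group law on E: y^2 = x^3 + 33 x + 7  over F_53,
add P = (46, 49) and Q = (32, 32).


P != Q, so use the chord formula.
s = (y2 - y1) / (x2 - x1) = (36) / (39) mod 53 = 5
x3 = s^2 - x1 - x2 mod 53 = 5^2 - 46 - 32 = 0
y3 = s (x1 - x3) - y1 mod 53 = 5 * (46 - 0) - 49 = 22

P + Q = (0, 22)


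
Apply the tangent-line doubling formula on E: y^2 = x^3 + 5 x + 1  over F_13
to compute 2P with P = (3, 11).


Doubling: s = (3 x1^2 + a) / (2 y1)
s = (3*3^2 + 5) / (2*11) mod 13 = 5
x3 = s^2 - 2 x1 mod 13 = 5^2 - 2*3 = 6
y3 = s (x1 - x3) - y1 mod 13 = 5 * (3 - 6) - 11 = 0

2P = (6, 0)


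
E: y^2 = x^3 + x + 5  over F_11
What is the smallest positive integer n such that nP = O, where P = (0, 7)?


Compute successive multiples of P until we hit O:
  1P = (0, 7)
  2P = (5, 6)
  3P = (10, 6)
  4P = (2, 2)
  5P = (7, 5)
  6P = (7, 6)
  7P = (2, 9)
  8P = (10, 5)
  ... (continuing to 11P)
  11P = O

ord(P) = 11
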